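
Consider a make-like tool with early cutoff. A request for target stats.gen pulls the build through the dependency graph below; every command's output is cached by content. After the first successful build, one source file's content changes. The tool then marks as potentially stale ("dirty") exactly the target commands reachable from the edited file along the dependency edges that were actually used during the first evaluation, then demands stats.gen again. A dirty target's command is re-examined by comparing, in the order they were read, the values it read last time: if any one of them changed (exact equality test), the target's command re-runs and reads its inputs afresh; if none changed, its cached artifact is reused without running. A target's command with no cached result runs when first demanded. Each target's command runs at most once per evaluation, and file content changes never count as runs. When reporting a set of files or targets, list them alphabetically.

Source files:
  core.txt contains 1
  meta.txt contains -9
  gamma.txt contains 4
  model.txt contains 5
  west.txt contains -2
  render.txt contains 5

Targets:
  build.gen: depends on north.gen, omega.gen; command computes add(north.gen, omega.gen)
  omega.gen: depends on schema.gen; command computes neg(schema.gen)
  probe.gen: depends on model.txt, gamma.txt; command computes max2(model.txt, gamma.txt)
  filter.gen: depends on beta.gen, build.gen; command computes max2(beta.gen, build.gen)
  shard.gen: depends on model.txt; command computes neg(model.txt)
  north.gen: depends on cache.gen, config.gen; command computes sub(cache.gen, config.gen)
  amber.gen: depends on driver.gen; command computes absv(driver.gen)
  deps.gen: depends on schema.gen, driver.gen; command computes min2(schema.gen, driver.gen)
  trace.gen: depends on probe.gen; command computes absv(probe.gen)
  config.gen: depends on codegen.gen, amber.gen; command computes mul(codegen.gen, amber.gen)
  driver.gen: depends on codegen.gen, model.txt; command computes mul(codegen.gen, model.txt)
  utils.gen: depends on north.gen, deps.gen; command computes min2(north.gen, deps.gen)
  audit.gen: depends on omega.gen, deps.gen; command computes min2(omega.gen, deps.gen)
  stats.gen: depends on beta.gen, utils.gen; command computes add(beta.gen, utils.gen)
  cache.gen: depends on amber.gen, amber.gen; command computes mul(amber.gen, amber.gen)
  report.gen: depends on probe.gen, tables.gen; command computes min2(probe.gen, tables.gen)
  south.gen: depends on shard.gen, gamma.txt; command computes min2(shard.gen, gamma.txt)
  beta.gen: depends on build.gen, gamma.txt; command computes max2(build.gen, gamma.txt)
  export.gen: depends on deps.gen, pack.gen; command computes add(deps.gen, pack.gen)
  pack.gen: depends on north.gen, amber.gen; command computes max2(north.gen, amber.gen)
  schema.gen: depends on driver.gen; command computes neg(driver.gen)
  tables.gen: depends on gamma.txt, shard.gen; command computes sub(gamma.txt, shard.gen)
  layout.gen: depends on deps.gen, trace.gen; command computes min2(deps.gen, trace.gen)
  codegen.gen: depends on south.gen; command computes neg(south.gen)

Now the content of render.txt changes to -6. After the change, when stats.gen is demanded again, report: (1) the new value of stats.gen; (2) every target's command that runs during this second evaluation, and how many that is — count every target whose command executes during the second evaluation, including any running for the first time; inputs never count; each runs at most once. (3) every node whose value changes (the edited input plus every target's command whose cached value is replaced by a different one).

Demanding stats.gen again yields 500.
0 target commands run: none.
The nodes whose values change: render.txt.
Note the shortcut — nothing in the graph depends on render.txt at all, so no recomputation happens.

First demand of the output computes:
  shard.gen = neg(5) = -5
  south.gen = min2(-5, 4) = -5
  codegen.gen = neg(-5) = 5
  driver.gen = mul(5, 5) = 25
  amber.gen = absv(25) = 25
  cache.gen = mul(25, 25) = 625
  config.gen = mul(5, 25) = 125
  north.gen = sub(625, 125) = 500
  schema.gen = neg(25) = -25
  deps.gen = min2(-25, 25) = -25
  omega.gen = neg(-25) = 25
  build.gen = add(500, 25) = 525
  beta.gen = max2(525, 4) = 525
  utils.gen = min2(500, -25) = -25
  stats.gen = add(525, -25) = 500

After the edit, cleaning proceeds:
  no node depends on render.txt at all; the second demand re-runs nothing.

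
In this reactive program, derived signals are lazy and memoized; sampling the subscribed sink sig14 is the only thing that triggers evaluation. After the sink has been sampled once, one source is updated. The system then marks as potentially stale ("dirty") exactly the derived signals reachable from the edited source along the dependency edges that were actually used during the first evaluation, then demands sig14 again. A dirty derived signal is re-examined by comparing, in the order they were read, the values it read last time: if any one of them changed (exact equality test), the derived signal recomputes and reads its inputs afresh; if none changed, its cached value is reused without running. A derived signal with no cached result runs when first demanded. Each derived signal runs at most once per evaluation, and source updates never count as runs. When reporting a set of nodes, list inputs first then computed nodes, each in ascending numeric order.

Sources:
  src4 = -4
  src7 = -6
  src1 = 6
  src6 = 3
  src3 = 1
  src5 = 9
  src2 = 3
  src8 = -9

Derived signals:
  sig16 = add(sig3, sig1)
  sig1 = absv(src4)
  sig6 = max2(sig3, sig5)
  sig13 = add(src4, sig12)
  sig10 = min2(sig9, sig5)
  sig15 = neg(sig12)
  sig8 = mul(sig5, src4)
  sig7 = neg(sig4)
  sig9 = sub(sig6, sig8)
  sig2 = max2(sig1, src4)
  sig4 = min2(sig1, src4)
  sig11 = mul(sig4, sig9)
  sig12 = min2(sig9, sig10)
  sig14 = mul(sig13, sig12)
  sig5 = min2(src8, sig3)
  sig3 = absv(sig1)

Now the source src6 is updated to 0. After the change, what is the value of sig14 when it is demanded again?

Demanding sig14 again yields 1152.
Note the shortcut — nothing in the graph depends on src6 at all, so no recomputation happens.

First demand of the output computes:
  sig1 = absv(-4) = 4
  sig3 = absv(4) = 4
  sig5 = min2(-9, 4) = -9
  sig6 = max2(4, -9) = 4
  sig8 = mul(-9, -4) = 36
  sig9 = sub(4, 36) = -32
  sig10 = min2(-32, -9) = -32
  sig12 = min2(-32, -32) = -32
  sig13 = add(-4, -32) = -36
  sig14 = mul(-36, -32) = 1152

After the edit, cleaning proceeds:
  no node depends on src6 at all; the second demand re-runs nothing.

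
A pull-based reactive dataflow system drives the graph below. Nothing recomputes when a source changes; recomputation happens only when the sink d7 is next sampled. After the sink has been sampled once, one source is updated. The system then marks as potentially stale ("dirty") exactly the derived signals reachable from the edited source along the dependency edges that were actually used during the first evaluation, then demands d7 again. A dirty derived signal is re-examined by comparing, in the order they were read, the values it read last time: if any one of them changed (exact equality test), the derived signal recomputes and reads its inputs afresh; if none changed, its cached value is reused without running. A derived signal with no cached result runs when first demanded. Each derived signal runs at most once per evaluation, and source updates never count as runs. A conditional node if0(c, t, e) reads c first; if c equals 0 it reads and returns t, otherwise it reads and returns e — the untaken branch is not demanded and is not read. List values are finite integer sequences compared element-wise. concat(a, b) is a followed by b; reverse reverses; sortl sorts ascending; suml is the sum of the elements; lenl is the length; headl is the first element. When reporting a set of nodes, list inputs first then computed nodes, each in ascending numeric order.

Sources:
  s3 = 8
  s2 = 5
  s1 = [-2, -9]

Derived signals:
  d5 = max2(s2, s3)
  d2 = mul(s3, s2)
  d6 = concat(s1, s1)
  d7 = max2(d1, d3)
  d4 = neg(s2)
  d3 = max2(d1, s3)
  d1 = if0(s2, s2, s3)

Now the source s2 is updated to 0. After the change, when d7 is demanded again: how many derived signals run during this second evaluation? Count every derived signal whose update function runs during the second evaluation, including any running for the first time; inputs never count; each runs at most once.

First evaluation (everything demanded from the output):
  d1 = if0(s2=5 -> else branch s3) = 8
  d3 = max2(8, 8) = 8
  d7 = max2(8, 8) = 8

Propagation after the edit:
  d1: runs — s2 5->0; result 0.
  d3: runs — d1 8->0; result 8 (same value as before).
  d7: runs — d1 8->0; result 8 (same value as before).

Derived signals that run: d1, d3, d7 — 3 in total.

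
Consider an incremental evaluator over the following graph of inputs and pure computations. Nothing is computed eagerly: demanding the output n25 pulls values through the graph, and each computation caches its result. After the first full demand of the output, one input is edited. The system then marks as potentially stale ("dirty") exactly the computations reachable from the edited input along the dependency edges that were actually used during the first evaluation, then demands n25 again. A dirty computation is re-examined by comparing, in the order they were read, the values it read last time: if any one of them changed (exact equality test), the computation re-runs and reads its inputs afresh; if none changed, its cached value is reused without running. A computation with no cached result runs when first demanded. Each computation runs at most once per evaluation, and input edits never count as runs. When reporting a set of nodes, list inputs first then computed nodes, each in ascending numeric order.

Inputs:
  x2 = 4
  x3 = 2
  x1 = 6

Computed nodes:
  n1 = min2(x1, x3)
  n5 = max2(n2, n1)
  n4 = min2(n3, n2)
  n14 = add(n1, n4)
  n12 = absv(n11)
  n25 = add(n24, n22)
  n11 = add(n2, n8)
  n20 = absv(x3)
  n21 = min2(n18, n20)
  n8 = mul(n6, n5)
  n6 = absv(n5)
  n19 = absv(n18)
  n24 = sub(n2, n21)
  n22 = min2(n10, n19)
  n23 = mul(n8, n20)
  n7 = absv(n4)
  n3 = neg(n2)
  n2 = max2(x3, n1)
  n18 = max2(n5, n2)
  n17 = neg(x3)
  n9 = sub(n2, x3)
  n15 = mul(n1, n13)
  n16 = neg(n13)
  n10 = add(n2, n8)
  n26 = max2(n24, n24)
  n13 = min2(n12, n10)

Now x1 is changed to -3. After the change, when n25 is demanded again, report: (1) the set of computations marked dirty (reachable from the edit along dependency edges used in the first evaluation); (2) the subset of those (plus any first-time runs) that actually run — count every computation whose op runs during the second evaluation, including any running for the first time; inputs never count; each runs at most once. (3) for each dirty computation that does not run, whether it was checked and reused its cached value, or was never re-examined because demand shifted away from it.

Dirty set: n1, n2, n5, n6, n8, n10, n18, n19, n21, n22, n24, n25.
Run set: n1, n2, n5 (3 run).
Re-examined without running (cache reused): n6, n8, n10, n18, n19, n21, n22, n24, n25.
The important point: at n6 every value read last time is unchanged, so the dirty flag clears without a run.

Initial pass — values computed on the first demand:
  n1 = min2(6, 2) = 2
  n2 = max2(2, 2) = 2
  n5 = max2(2, 2) = 2
  n6 = absv(2) = 2
  n8 = mul(2, 2) = 4
  n10 = add(2, 4) = 6
  n18 = max2(2, 2) = 2
  n19 = absv(2) = 2
  n20 = absv(2) = 2
  n21 = min2(2, 2) = 2
  n22 = min2(6, 2) = 2
  n24 = sub(2, 2) = 0
  n25 = add(0, 2) = 2

Second demand — change propagation:
  n1: re-runs because x1 6->-3; new result -3.
  n2: re-runs because n1 2->-3; new result 2 (unchanged).
  n5: re-runs because n1 2->-3; new result 2 (unchanged).
  n6: re-examined; everything it read last time is the same (n5 unchanged) — cache 2 kept, no run.
  n8: re-examined; everything it read last time is the same (n6 unchanged, n5 unchanged) — cache 4 kept, no run.
  n10: re-examined; everything it read last time is the same (n2 unchanged, n8 unchanged) — cache 6 kept, no run.
  n18: re-examined; everything it read last time is the same (n5 unchanged, n2 unchanged) — cache 2 kept, no run.
  n19: re-examined; everything it read last time is the same (n18 unchanged) — cache 2 kept, no run.
  n21: re-examined; everything it read last time is the same (n18 unchanged, n20 unchanged) — cache 2 kept, no run.
  n22: re-examined; everything it read last time is the same (n10 unchanged, n19 unchanged) — cache 2 kept, no run.
  n24: re-examined; everything it read last time is the same (n2 unchanged, n21 unchanged) — cache 0 kept, no run.
  n25: re-examined; everything it read last time is the same (n24 unchanged, n22 unchanged) — cache 2 kept, no run.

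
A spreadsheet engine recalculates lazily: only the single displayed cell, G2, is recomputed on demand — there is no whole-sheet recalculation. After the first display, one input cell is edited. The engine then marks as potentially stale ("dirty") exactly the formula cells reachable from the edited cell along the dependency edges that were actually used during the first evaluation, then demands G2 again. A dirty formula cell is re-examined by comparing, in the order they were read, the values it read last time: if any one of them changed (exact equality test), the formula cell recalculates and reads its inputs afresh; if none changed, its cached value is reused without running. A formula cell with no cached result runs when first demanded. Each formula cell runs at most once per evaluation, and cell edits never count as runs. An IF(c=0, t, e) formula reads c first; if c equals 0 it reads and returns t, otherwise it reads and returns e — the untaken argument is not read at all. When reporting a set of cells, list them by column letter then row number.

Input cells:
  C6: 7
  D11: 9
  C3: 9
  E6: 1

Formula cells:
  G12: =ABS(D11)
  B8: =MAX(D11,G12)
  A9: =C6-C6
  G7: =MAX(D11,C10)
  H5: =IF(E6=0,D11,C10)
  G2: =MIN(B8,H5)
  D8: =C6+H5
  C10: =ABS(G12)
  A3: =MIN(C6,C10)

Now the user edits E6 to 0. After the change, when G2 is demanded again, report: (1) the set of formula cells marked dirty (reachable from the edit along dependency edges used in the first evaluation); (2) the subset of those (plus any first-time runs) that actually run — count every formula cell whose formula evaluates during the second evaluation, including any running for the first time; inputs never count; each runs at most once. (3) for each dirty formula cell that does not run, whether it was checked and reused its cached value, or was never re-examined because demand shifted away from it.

First evaluation (everything demanded from the output):
  G12 = ABS(9) = 9
  B8 = MAX(9, 9) = 9
  C10 = ABS(9) = 9
  H5 = IF(E6=0: E6=1 -> else branch C10) = 9
  G2 = MIN(9, 9) = 9

Propagation after the edit:
  H5: runs — E6 1->0; result 9 (same value as before).
  G2: checked — values it read are unchanged (B8 unchanged, H5 unchanged); reused cached 9 without running.

Key observation: the change is absorbed at H5 — it re-runs but produces the same value, and the output's value is unchanged.

Marked dirty: G2, H5.
Formula cells that run: H5 — 1 in total.
Checked but reused from cache: G2.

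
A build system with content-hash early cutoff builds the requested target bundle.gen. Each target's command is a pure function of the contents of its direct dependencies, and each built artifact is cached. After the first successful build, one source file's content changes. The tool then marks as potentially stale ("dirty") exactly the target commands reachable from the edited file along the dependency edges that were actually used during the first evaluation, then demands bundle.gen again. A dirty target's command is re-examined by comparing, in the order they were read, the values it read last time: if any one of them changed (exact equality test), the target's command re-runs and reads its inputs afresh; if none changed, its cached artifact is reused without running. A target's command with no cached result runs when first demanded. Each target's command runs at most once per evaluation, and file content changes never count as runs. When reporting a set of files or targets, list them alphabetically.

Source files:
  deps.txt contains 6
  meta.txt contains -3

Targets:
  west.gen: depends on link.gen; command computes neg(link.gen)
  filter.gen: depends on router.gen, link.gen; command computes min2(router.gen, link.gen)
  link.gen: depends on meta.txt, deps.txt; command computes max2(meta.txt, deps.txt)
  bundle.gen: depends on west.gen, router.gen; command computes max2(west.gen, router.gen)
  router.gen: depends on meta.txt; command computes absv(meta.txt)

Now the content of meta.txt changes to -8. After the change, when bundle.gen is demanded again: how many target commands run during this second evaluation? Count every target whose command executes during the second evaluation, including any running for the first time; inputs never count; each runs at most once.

Target commands that run: bundle.gen, link.gen, router.gen — 3 in total.
Key observation: the cutoff stops propagation at west.gen — its inputs' values are unchanged, so it reuses its cache.

First evaluation (everything demanded from the output):
  link.gen = max2(-3, 6) = 6
  router.gen = absv(-3) = 3
  west.gen = neg(6) = -6
  bundle.gen = max2(-6, 3) = 3

Propagation after the edit:
  link.gen: runs — meta.txt -3->-8; result 6 (same value as before).
  router.gen: runs — meta.txt -3->-8; result 8.
  west.gen: checked — values it read are unchanged (link.gen unchanged); reused cached -6 without running.
  bundle.gen: runs — router.gen 3->8; result 8.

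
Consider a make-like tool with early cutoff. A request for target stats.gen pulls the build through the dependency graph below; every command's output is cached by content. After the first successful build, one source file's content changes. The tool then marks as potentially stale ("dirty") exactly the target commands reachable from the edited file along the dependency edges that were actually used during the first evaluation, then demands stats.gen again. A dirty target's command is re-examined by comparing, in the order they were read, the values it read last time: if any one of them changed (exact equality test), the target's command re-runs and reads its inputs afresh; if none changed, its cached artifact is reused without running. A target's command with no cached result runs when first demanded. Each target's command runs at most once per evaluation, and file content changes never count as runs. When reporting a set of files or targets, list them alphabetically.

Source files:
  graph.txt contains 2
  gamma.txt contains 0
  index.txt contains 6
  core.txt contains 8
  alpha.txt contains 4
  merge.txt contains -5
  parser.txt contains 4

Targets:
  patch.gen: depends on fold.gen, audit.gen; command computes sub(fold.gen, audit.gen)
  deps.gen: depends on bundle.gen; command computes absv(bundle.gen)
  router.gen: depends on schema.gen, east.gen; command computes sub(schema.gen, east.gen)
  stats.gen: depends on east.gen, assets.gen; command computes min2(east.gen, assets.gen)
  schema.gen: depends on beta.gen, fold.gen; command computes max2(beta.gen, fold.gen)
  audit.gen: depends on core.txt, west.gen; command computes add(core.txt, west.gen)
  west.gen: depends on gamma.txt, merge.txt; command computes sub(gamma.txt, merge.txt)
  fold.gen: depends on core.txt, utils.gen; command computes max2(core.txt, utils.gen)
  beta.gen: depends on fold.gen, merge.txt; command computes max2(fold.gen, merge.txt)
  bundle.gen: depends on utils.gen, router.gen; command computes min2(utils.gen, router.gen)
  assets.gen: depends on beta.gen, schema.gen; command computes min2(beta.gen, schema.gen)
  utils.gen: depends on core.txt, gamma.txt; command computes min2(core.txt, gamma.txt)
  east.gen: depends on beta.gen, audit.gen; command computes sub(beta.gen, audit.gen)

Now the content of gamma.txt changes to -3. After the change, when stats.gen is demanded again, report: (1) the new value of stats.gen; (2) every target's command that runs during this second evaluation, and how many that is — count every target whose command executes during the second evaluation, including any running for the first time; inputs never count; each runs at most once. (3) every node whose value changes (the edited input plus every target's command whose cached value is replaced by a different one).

Demanding stats.gen again yields -2.
6 target commands run: audit.gen, east.gen, fold.gen, stats.gen, utils.gen, west.gen.
The nodes whose values change: audit.gen, east.gen, gamma.txt, stats.gen, utils.gen, west.gen.
Note where the cutoff bites: beta.gen is checked, finds nothing changed, and keeps its cache.

First demand of the output computes:
  utils.gen = min2(8, 0) = 0
  fold.gen = max2(8, 0) = 8
  beta.gen = max2(8, -5) = 8
  schema.gen = max2(8, 8) = 8
  assets.gen = min2(8, 8) = 8
  west.gen = sub(0, -5) = 5
  audit.gen = add(8, 5) = 13
  east.gen = sub(8, 13) = -5
  stats.gen = min2(-5, 8) = -5

After the edit, cleaning proceeds:
  utils.gen: a read changed (gamma.txt 0->-3) — executes, giving -3.
  fold.gen: a read changed (utils.gen 0->-3) — executes, giving 8 — identical to its old value.
  beta.gen: dirty, but its reads are unchanged (fold.gen unchanged, merge.txt unchanged); cached 8 stands.
  schema.gen: dirty, but its reads are unchanged (beta.gen unchanged, fold.gen unchanged); cached 8 stands.
  assets.gen: dirty, but its reads are unchanged (beta.gen unchanged, schema.gen unchanged); cached 8 stands.
  west.gen: a read changed (gamma.txt 0->-3) — executes, giving 2.
  audit.gen: a read changed (west.gen 5->2) — executes, giving 10.
  east.gen: a read changed (audit.gen 13->10) — executes, giving -2.
  stats.gen: a read changed (east.gen -5->-2) — executes, giving -2.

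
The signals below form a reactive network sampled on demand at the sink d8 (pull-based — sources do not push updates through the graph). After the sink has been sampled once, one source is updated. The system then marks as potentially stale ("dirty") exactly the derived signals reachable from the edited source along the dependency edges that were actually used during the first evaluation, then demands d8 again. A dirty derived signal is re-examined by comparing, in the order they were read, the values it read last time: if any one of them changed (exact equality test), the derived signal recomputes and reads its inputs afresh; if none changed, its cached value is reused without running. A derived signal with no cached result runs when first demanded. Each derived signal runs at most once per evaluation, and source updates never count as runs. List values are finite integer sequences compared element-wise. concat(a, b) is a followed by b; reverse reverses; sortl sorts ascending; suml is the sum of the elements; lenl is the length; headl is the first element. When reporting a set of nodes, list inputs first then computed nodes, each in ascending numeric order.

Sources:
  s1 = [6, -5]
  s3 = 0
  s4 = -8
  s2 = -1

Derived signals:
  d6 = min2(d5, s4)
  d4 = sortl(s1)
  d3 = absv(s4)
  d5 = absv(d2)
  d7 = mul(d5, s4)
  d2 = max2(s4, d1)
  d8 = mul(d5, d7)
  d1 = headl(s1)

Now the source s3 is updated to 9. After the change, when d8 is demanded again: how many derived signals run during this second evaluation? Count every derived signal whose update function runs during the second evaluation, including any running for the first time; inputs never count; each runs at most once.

Run set: none (0 run).
The important point: nothing the output needs ever reads s3, so the edit is invisible to it.

Initial pass — values computed on the first demand:
  d1 = headl([6, -5]) = 6
  d2 = max2(-8, 6) = 6
  d5 = absv(6) = 6
  d7 = mul(6, -8) = -48
  d8 = mul(6, -48) = -288

Second demand — change propagation:
  no demanded computation ever read s3, so the edit dirties nothing and nothing runs.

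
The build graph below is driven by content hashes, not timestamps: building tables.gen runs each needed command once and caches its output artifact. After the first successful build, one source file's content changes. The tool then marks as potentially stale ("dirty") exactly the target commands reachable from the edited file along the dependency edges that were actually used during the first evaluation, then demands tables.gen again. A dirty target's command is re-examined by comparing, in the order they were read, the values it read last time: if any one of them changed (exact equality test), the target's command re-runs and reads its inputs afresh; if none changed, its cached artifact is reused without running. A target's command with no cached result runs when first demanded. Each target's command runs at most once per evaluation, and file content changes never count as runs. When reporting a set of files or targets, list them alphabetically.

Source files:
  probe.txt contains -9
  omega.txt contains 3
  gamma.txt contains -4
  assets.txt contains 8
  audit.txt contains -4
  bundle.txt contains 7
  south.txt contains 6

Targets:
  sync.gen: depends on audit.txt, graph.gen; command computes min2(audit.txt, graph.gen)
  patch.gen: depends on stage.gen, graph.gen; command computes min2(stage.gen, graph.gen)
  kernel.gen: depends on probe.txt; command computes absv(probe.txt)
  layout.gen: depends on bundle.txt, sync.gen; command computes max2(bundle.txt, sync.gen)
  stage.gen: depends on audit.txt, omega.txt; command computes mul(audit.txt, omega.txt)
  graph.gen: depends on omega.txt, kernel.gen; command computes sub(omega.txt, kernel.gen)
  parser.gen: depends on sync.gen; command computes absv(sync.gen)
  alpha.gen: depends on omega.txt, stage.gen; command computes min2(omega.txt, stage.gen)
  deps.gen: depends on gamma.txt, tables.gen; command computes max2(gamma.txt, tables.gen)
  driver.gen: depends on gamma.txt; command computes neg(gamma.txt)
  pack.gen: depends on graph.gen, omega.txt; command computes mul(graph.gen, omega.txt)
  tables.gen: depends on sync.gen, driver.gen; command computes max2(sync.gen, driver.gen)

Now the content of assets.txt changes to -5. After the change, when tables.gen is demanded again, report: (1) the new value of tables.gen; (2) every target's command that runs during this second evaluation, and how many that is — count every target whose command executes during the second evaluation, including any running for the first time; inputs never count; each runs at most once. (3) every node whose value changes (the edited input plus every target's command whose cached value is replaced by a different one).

Initial pass — values computed on the first demand:
  driver.gen = neg(-4) = 4
  kernel.gen = absv(-9) = 9
  graph.gen = sub(3, 9) = -6
  sync.gen = min2(-4, -6) = -6
  tables.gen = max2(-6, 4) = 4

Second demand — change propagation:
  no demanded computation ever read assets.txt, so the edit dirties nothing and nothing runs.

The important point: nothing the output needs ever reads assets.txt, so the edit is invisible to it.

tables.gen now evaluates to 4.
Run set: none (0 run).
Changed values: assets.txt.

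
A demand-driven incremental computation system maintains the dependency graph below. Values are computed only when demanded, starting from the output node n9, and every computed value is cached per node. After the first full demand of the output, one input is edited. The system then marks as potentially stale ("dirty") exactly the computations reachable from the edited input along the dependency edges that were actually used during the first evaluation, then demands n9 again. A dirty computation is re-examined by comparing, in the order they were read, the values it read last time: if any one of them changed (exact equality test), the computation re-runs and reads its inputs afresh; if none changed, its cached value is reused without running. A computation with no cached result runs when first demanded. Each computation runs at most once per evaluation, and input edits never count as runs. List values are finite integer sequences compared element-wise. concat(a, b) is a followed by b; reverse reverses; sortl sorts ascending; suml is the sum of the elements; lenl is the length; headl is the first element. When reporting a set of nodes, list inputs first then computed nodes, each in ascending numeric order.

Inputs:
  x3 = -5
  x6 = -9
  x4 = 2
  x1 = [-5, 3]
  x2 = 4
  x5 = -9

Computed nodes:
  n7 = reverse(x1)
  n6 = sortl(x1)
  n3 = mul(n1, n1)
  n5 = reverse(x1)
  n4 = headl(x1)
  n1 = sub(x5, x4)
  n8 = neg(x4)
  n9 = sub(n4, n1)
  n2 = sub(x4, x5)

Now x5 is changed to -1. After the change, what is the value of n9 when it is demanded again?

First evaluation (everything demanded from the output):
  n1 = sub(-9, 2) = -11
  n4 = headl([-5, 3]) = -5
  n9 = sub(-5, -11) = 6

Propagation after the edit:
  n1: runs — x5 -9->-1; result -3.
  n9: runs — n1 -11->-3; result -2.

New value of n9: -2.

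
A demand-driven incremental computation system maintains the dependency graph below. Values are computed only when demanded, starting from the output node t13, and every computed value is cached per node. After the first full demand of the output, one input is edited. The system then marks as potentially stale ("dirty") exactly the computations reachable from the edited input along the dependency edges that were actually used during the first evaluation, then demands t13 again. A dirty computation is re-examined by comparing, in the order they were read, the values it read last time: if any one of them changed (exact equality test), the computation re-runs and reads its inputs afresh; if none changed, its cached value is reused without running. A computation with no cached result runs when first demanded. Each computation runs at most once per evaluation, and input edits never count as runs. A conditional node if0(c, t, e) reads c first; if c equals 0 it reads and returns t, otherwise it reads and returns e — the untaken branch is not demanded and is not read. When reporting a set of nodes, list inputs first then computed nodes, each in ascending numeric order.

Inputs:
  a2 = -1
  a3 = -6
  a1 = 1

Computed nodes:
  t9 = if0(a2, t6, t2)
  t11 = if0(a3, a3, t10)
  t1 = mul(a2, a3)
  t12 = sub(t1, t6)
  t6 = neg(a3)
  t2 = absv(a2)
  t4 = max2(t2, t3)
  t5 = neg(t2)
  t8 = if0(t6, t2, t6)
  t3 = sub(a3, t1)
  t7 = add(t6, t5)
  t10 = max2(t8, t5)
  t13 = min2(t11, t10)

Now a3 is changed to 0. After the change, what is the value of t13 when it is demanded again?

First evaluation (everything demanded from the output):
  t2 = absv(-1) = 1
  t5 = neg(1) = -1
  t6 = neg(-6) = 6
  t8 = if0(t6=6 -> else branch t6) = 6
  t10 = max2(6, -1) = 6
  t11 = if0(a3=-6 -> else branch t10) = 6
  t13 = min2(6, 6) = 6

Propagation after the edit:
  t6: runs — a3 -6->0; result 0.
  t8: runs — t6 6->0; t6 6->0; result 1.
  t10: runs — t8 6->1; result 1.
  t11: runs — a3 -6->0; t10 6->1; result 0.
  t13: runs — t11 6->0; t10 6->1; result 0.

New value of t13: 0.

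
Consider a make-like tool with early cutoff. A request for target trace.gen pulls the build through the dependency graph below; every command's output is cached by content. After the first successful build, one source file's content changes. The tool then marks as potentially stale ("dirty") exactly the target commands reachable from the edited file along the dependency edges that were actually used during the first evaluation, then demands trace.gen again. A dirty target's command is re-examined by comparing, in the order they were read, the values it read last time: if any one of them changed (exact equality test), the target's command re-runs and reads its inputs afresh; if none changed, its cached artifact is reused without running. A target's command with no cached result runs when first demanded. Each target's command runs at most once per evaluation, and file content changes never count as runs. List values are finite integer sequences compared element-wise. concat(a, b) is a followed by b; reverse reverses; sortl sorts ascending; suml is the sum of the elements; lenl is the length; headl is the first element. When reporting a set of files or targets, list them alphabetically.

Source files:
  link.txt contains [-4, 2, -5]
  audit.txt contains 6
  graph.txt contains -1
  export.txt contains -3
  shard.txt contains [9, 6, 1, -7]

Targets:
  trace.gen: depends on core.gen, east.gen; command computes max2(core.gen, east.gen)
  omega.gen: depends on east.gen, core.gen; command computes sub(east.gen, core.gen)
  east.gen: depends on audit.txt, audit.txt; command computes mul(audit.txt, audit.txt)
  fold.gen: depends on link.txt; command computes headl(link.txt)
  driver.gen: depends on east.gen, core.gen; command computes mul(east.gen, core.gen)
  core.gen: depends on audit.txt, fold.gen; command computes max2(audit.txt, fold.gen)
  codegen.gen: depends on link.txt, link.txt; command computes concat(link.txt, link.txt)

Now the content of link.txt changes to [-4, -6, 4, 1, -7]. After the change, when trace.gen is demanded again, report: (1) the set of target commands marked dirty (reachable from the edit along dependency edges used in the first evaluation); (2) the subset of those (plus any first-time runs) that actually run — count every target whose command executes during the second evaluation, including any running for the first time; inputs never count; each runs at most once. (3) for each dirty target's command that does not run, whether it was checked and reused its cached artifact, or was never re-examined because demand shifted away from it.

First demand of the output computes:
  east.gen = mul(6, 6) = 36
  fold.gen = headl([-4, 2, -5]) = -4
  core.gen = max2(6, -4) = 6
  trace.gen = max2(6, 36) = 36

After the edit, cleaning proceeds:
  fold.gen: a read changed (link.txt [-4, 2, -5]->[-4, -6, 4, 1, -7]) — executes, giving -4 — identical to its old value.
  core.gen: dirty, but its reads are unchanged (audit.txt unchanged, fold.gen unchanged); cached 6 stands.
  trace.gen: dirty, but its reads are unchanged (core.gen unchanged, east.gen unchanged); cached 36 stands.

Note the absorption at fold.gen: it re-runs yet its value is the same, leaving the output's value untouched.

The edit dirties: core.gen, fold.gen, trace.gen.
1 target commands run: fold.gen.
Cache hits after checking: core.gen, trace.gen.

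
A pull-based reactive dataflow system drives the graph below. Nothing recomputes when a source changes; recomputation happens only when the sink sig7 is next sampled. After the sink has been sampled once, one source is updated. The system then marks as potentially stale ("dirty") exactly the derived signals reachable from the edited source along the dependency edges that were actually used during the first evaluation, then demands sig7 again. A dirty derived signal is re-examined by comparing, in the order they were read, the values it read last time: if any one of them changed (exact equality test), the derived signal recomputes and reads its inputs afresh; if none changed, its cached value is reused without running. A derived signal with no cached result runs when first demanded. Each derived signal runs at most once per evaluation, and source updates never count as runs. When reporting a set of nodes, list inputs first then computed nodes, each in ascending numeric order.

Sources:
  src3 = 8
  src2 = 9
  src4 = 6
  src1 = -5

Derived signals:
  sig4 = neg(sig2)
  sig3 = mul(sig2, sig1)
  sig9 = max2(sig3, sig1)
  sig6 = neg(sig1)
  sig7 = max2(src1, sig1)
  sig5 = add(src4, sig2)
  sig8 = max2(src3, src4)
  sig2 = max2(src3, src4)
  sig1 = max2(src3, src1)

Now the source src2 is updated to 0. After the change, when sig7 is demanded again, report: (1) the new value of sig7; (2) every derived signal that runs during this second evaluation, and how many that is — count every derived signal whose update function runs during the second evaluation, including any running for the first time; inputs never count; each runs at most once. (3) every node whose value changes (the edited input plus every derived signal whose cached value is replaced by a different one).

First evaluation (everything demanded from the output):
  sig1 = max2(8, -5) = 8
  sig7 = max2(-5, 8) = 8

Propagation after the edit:
  src2 feeds no computation that the output demands — nothing is marked dirty and nothing runs.

Key observation: src2 is never demanded by the output, so the edit triggers no recomputation at all.

New value of sig7: 8.
Derived signals that run: none — 0 in total.
Values that change: src2.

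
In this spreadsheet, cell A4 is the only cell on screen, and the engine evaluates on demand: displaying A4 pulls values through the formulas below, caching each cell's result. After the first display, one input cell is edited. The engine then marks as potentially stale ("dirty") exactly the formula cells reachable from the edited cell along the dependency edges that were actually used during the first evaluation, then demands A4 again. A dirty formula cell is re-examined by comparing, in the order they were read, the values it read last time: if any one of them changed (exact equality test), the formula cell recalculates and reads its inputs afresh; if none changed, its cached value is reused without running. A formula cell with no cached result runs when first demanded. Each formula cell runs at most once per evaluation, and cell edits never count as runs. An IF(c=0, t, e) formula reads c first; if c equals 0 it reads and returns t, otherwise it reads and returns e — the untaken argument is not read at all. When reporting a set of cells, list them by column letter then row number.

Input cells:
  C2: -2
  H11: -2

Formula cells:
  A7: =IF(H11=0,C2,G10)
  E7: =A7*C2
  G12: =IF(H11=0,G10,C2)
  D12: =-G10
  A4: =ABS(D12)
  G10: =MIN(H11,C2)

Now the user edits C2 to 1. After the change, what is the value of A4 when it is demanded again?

Initial pass — values computed on the first demand:
  G10 = MIN(-2, -2) = -2
  D12 = -(-2) = 2
  A4 = ABS(2) = 2

Second demand — change propagation:
  G10: re-runs because C2 -2->1; new result -2 (unchanged).
  D12: re-examined; everything it read last time is the same (G10 unchanged) — cache 2 kept, no run.
  A4: re-examined; everything it read last time is the same (D12 unchanged) — cache 2 kept, no run.

The important point: G10 recomputes to an identical value, and the output ends up unchanged.

A4 now evaluates to 2.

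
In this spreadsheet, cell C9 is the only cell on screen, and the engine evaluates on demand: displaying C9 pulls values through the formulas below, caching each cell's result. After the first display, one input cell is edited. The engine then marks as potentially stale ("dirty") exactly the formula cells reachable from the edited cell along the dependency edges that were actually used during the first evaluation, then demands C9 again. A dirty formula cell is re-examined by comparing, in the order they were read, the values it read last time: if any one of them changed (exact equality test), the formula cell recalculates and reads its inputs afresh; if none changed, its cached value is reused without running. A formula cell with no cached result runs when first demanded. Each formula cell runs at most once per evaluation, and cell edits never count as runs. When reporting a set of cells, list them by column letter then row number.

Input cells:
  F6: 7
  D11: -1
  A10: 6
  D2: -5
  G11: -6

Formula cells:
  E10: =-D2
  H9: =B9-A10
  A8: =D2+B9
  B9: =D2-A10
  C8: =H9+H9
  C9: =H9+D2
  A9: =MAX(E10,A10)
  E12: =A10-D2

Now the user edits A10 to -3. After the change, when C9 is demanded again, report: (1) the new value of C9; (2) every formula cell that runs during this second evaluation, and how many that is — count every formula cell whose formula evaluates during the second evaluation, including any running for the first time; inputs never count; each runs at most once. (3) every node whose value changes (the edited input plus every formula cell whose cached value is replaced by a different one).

C9 now evaluates to -4.
Run set: B9, C9, H9 (3 run).
Changed values: A10, B9, C9, H9.

Initial pass — values computed on the first demand:
  B9 = -5 - 6 = -11
  H9 = -11 - 6 = -17
  C9 = -17 + -5 = -22

Second demand — change propagation:
  B9: re-runs because A10 6->-3; new result -2.
  H9: re-runs because B9 -11->-2; A10 6->-3; new result 1.
  C9: re-runs because H9 -17->1; new result -4.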